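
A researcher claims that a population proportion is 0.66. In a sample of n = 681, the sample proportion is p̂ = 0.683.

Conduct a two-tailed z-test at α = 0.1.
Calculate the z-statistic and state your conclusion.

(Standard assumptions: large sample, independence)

Answer: z = 1.2670, fail to reject H₀

Derivation:
H₀: p = 0.66, H₁: p ≠ 0.66
Standard error: SE = √(p₀(1-p₀)/n) = √(0.66×0.34/681) = 0.018153
z-statistic: z = (p̂ - p₀)/SE = (0.683 - 0.66)/0.018153 = 1.2670
Critical value: z_0.05 = ±1.645
p-value = 0.2052
Decision: fail to reject H₀ at α = 0.1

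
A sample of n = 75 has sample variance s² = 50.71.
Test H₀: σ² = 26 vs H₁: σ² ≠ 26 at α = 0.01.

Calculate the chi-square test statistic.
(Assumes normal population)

df = n - 1 = 74
χ² = (n-1)s²/σ₀² = 74×50.71/26 = 144.3285
Critical values: χ²_{0.995,74} = 46.417, χ²_{0.005,74} = 109.074
Rejection region: χ² < 46.417 or χ² > 109.074
Decision: reject H₀

Answer: χ² = 144.3285, reject H₀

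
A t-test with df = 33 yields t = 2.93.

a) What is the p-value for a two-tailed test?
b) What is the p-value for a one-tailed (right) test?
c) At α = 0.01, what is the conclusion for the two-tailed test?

Using t-distribution with df = 33:
a) Two-tailed: p = 2×P(T > 2.93) = 0.0061
b) One-tailed: p = P(T > 2.93) = 0.0031
c) 0.0061 < 0.01, reject H₀

Answer: a) 0.0061, b) 0.0031, c) reject H₀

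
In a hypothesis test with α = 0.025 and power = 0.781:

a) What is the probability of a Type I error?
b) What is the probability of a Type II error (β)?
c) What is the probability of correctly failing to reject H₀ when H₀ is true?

Answer: a) 0.025, b) 0.219, c) 0.975

Derivation:
a) Type I error probability = α = 0.025
b) Power = P(reject H₀ | H₁ true) = 1 - β = 0.781, so Type II error probability = β = 1 - Power = 0.219
c) P(fail to reject H₀ | H₀ true) = 1 - α = 0.975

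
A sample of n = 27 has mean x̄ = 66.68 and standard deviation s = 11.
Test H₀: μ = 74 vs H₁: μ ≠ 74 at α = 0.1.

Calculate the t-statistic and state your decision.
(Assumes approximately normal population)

Answer: t = -3.4577, reject H₀

Derivation:
df = n - 1 = 26
SE = s/√n = 11/√27 = 2.1170
t = (x̄ - μ₀)/SE = (66.68 - 74)/2.1170 = -3.4577
Critical value: t_{0.05,26} = ±1.706
p-value ≈ 0.0019
Decision: reject H₀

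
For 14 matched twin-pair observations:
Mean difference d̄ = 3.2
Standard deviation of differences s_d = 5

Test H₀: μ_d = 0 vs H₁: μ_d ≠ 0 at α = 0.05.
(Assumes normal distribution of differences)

Answer: t = 2.3947, reject H₀

Derivation:
df = n - 1 = 13
SE = s_d/√n = 5/√14 = 1.3363
t = d̄/SE = 3.2/1.3363 = 2.3947
Critical value: t_{0.025,13} = ±2.160
p-value ≈ 0.0324
Decision: reject H₀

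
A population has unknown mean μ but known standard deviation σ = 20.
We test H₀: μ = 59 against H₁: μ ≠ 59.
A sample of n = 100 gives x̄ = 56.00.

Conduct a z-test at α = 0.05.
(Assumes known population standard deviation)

Answer: z = -1.5000, fail to reject H₀

Derivation:
Standard error: SE = σ/√n = 20/√100 = 2.0000
z-statistic: z = (x̄ - μ₀)/SE = (56.00 - 59)/2.0000 = -1.5000
Critical value: ±1.960
p-value = 0.1336
Decision: fail to reject H₀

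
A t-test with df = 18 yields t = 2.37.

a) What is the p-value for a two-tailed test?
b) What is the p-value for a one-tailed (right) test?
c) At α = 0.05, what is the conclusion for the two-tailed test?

Using t-distribution with df = 18:
a) Two-tailed: p = 2×P(T > 2.37) = 0.0292
b) One-tailed: p = P(T > 2.37) = 0.0146
c) 0.0292 < 0.05, reject H₀

Answer: a) 0.0292, b) 0.0146, c) reject H₀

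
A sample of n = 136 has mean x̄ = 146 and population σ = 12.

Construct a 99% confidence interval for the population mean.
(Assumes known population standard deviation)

Confidence level: 99%, α = 0.01
z_0.005 = 2.576
SE = σ/√n = 12/√136 = 1.0290
Margin of error = 2.576 × 1.0290 = 2.6507
CI: x̄ ± margin = 146 ± 2.6507
CI: (143.3493, 148.6507)

Answer: (143.3493, 148.6507)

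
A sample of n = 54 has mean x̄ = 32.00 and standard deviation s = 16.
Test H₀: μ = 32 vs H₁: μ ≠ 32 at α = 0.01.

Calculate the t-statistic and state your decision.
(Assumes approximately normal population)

df = n - 1 = 53
SE = s/√n = 16/√54 = 2.1773
t = (x̄ - μ₀)/SE = (32.00 - 32)/2.1773 = 0.0000
Critical value: t_{0.005,53} = ±2.672
p-value ≈ 1.0000
Decision: fail to reject H₀

Answer: t = 0.0000, fail to reject H₀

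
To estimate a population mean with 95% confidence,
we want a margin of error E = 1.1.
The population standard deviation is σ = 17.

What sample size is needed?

z_0.025 = 1.960
n = (z×σ/E)² = (1.960×17/1.1)²
n = 917.5392
Round up: n = 918

Answer: n = 918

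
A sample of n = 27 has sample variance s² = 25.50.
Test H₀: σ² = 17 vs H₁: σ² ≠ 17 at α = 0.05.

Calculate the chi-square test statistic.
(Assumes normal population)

df = n - 1 = 26
χ² = (n-1)s²/σ₀² = 26×25.50/17 = 39.0000
Critical values: χ²_{0.975,26} = 13.844, χ²_{0.025,26} = 41.923
Rejection region: χ² < 13.844 or χ² > 41.923
Decision: fail to reject H₀

Answer: χ² = 39.0000, fail to reject H₀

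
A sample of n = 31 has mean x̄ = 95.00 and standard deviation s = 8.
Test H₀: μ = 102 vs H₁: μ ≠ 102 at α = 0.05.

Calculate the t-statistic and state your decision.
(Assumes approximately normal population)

df = n - 1 = 30
SE = s/√n = 8/√31 = 1.4368
t = (x̄ - μ₀)/SE = (95.00 - 102)/1.4368 = -4.8719
Critical value: t_{0.025,30} = ±2.042
p-value < 0.0001
Decision: reject H₀

Answer: t = -4.8719, reject H₀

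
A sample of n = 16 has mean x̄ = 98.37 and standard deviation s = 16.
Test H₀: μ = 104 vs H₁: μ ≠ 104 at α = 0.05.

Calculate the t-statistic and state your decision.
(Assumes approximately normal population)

Answer: t = -1.4075, fail to reject H₀

Derivation:
df = n - 1 = 15
SE = s/√n = 16/√16 = 4.0000
t = (x̄ - μ₀)/SE = (98.37 - 104)/4.0000 = -1.4075
Critical value: t_{0.025,15} = ±2.131
p-value ≈ 0.1797
Decision: fail to reject H₀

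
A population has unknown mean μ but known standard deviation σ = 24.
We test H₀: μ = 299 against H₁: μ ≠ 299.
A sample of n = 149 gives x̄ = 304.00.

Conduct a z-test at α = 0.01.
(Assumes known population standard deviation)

Standard error: SE = σ/√n = 24/√149 = 1.9662
z-statistic: z = (x̄ - μ₀)/SE = (304.00 - 299)/1.9662 = 2.5430
Critical value: ±2.576
p-value = 0.0110
Decision: fail to reject H₀

Answer: z = 2.5430, fail to reject H₀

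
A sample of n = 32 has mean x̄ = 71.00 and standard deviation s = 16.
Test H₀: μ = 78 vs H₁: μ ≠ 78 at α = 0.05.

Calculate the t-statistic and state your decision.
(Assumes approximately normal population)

df = n - 1 = 31
SE = s/√n = 16/√32 = 2.8284
t = (x̄ - μ₀)/SE = (71.00 - 78)/2.8284 = -2.4749
Critical value: t_{0.025,31} = ±2.040
p-value ≈ 0.0190
Decision: reject H₀

Answer: t = -2.4749, reject H₀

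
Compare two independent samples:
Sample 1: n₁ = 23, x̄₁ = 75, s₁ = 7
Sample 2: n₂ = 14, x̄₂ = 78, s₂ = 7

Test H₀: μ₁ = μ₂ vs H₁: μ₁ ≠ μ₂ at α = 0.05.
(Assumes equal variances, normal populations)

Answer: t = -1.2643, fail to reject H₀

Derivation:
Pooled variance: s²_p = [22×7² + 13×7²]/(35) = 49.0000
s_p = 7.0000
SE = s_p×√(1/n₁ + 1/n₂) = 7.0000×√(1/23 + 1/14) = 2.3729
t = (x̄₁ - x̄₂)/SE = (75 - 78)/2.3729 = -1.2643
df = 35, t-critical = ±2.030
Decision: fail to reject H₀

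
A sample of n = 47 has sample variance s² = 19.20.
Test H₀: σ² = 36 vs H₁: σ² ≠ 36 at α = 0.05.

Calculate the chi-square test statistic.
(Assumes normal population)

df = n - 1 = 46
χ² = (n-1)s²/σ₀² = 46×19.20/36 = 24.5333
Critical values: χ²_{0.975,46} = 29.160, χ²_{0.025,46} = 66.617
Rejection region: χ² < 29.160 or χ² > 66.617
Decision: reject H₀

Answer: χ² = 24.5333, reject H₀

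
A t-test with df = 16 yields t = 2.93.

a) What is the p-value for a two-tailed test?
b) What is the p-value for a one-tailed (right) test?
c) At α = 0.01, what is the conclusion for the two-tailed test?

Answer: a) 0.0098, b) 0.0049, c) reject H₀

Derivation:
Using t-distribution with df = 16:
a) Two-tailed: p = 2×P(T > 2.93) = 0.0098
b) One-tailed: p = P(T > 2.93) = 0.0049
c) 0.0098 < 0.01, reject H₀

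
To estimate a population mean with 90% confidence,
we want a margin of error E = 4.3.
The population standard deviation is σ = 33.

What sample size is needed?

z_0.05 = 1.645
n = (z×σ/E)² = (1.645×33/4.3)²
n = 159.3759
Round up: n = 160

Answer: n = 160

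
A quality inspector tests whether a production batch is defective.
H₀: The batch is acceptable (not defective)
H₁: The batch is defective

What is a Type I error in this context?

Answer: Rejecting an acceptable batch

Derivation:
Type I error: rejecting H₀ when it is actually true (false positive).
Type II error: failing to reject H₀ when H₁ is actually true (false negative).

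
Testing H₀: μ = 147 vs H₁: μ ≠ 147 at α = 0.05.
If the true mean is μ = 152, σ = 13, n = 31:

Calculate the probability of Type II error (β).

Answer: β ≈ 0.4280

Derivation:
SE = σ/√n = 13/√31 = 2.3349
Critical values: μ₀ ± z_0.025×SE = 147 ± 1.960×2.3349
Acceptance region: (142.4236, 151.5764)
Under H₁ (μ = 152): z_high = (151.5764 - 152)/2.3349 = -0.1814, z_low = (142.4236 - 152)/2.3349 = -4.1014
β = P(not reject | H₁) = Φ(-0.1814) - Φ(-4.1014) ≈ 0.4280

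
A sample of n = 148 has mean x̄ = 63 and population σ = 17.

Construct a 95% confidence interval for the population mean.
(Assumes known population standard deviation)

Confidence level: 95%, α = 0.05
z_0.025 = 1.960
SE = σ/√n = 17/√148 = 1.3974
Margin of error = 1.960 × 1.3974 = 2.7389
CI: x̄ ± margin = 63 ± 2.7389
CI: (60.2611, 65.7389)

Answer: (60.2611, 65.7389)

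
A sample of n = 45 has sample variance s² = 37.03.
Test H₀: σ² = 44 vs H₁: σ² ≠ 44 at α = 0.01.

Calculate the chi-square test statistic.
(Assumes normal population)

df = n - 1 = 44
χ² = (n-1)s²/σ₀² = 44×37.03/44 = 37.0300
Critical values: χ²_{0.995,44} = 23.584, χ²_{0.005,44} = 71.893
Rejection region: χ² < 23.584 or χ² > 71.893
Decision: fail to reject H₀

Answer: χ² = 37.0300, fail to reject H₀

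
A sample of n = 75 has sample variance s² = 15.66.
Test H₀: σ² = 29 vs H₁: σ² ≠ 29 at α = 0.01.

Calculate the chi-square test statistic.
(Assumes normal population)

df = n - 1 = 74
χ² = (n-1)s²/σ₀² = 74×15.66/29 = 39.9600
Critical values: χ²_{0.995,74} = 46.417, χ²_{0.005,74} = 109.074
Rejection region: χ² < 46.417 or χ² > 109.074
Decision: reject H₀

Answer: χ² = 39.9600, reject H₀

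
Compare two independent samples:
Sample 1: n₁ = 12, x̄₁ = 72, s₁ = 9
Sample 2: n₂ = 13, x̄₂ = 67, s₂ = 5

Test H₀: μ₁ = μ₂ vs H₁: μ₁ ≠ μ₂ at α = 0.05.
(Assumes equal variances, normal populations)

Answer: t = 1.7357, fail to reject H₀

Derivation:
Pooled variance: s²_p = [11×9² + 12×5²]/(23) = 51.7826
s_p = 7.1960
SE = s_p×√(1/n₁ + 1/n₂) = 7.1960×√(1/12 + 1/13) = 2.8807
t = (x̄₁ - x̄₂)/SE = (72 - 67)/2.8807 = 1.7357
df = 23, t-critical = ±2.069
Decision: fail to reject H₀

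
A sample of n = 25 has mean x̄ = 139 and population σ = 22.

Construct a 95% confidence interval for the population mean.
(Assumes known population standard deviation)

Answer: (130.3760, 147.6240)

Derivation:
Confidence level: 95%, α = 0.05
z_0.025 = 1.960
SE = σ/√n = 22/√25 = 4.4000
Margin of error = 1.960 × 4.4000 = 8.6240
CI: x̄ ± margin = 139 ± 8.6240
CI: (130.3760, 147.6240)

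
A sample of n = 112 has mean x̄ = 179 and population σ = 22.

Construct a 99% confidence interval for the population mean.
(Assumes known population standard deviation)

Confidence level: 99%, α = 0.01
z_0.005 = 2.576
SE = σ/√n = 22/√112 = 2.0788
Margin of error = 2.576 × 2.0788 = 5.3550
CI: x̄ ± margin = 179 ± 5.3550
CI: (173.6450, 184.3550)

Answer: (173.6450, 184.3550)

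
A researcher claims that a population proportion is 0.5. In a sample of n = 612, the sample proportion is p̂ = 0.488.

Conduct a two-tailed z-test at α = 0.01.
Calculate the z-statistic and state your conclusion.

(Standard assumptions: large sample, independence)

Answer: z = -0.5937, fail to reject H₀

Derivation:
H₀: p = 0.5, H₁: p ≠ 0.5
Standard error: SE = √(p₀(1-p₀)/n) = √(0.5×0.5/612) = 0.020211
z-statistic: z = (p̂ - p₀)/SE = (0.488 - 0.5)/0.020211 = -0.5937
Critical value: z_0.005 = ±2.576
p-value = 0.5527
Decision: fail to reject H₀ at α = 0.01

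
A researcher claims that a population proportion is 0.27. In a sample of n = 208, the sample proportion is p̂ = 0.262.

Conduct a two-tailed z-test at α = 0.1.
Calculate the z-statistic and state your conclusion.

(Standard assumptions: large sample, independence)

Answer: z = -0.2599, fail to reject H₀

Derivation:
H₀: p = 0.27, H₁: p ≠ 0.27
Standard error: SE = √(p₀(1-p₀)/n) = √(0.27×0.73/208) = 0.030783
z-statistic: z = (p̂ - p₀)/SE = (0.262 - 0.27)/0.030783 = -0.2599
Critical value: z_0.05 = ±1.645
p-value = 0.7949
Decision: fail to reject H₀ at α = 0.1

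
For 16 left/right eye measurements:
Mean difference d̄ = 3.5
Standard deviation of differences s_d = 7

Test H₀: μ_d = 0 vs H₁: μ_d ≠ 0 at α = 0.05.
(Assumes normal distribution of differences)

df = n - 1 = 15
SE = s_d/√n = 7/√16 = 1.7500
t = d̄/SE = 3.5/1.7500 = 2.0000
Critical value: t_{0.025,15} = ±2.131
p-value ≈ 0.0639
Decision: fail to reject H₀

Answer: t = 2.0000, fail to reject H₀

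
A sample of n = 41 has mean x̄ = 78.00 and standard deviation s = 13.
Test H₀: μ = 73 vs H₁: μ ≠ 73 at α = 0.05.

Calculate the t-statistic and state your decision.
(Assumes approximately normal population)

Answer: t = 2.4627, reject H₀

Derivation:
df = n - 1 = 40
SE = s/√n = 13/√41 = 2.0303
t = (x̄ - μ₀)/SE = (78.00 - 73)/2.0303 = 2.4627
Critical value: t_{0.025,40} = ±2.021
p-value ≈ 0.0182
Decision: reject H₀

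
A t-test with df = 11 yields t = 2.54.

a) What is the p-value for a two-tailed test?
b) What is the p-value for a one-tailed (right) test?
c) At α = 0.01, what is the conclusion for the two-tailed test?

Using t-distribution with df = 11:
a) Two-tailed: p = 2×P(T > 2.54) = 0.0275
b) One-tailed: p = P(T > 2.54) = 0.0137
c) 0.0275 ≥ 0.01, fail to reject H₀

Answer: a) 0.0275, b) 0.0137, c) fail to reject H₀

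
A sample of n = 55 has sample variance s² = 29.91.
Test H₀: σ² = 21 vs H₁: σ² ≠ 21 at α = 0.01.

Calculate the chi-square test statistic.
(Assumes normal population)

Answer: χ² = 76.9114, fail to reject H₀

Derivation:
df = n - 1 = 54
χ² = (n-1)s²/σ₀² = 54×29.91/21 = 76.9114
Critical values: χ²_{0.995,54} = 30.981, χ²_{0.005,54} = 84.502
Rejection region: χ² < 30.981 or χ² > 84.502
Decision: fail to reject H₀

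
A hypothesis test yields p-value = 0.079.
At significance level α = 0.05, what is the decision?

Compare p-value to α:
0.079 ≥ 0.05
Decision: fail to reject H₀

Answer: fail to reject H₀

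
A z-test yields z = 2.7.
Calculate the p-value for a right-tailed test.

For z = 2.7:
p = P(Z > 2.7) = 1 - Φ(2.7) = 0.0035

Answer: p-value ≈ 0.0035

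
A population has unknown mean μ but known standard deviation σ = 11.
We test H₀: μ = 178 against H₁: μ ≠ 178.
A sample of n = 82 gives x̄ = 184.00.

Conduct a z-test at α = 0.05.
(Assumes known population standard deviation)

Answer: z = 4.9395, reject H₀

Derivation:
Standard error: SE = σ/√n = 11/√82 = 1.2147
z-statistic: z = (x̄ - μ₀)/SE = (184.00 - 178)/1.2147 = 4.9395
Critical value: ±1.960
p-value < 0.0001
Decision: reject H₀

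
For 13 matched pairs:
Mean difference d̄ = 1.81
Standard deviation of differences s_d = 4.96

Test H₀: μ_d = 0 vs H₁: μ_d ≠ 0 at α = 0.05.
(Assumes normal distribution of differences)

Answer: t = 1.3157, fail to reject H₀

Derivation:
df = n - 1 = 12
SE = s_d/√n = 4.96/√13 = 1.3757
t = d̄/SE = 1.81/1.3757 = 1.3157
Critical value: t_{0.025,12} = ±2.179
p-value ≈ 0.2129
Decision: fail to reject H₀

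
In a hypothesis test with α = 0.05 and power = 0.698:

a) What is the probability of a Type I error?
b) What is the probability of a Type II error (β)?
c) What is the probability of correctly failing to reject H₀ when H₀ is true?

Answer: a) 0.05, b) 0.302, c) 0.95

Derivation:
a) Type I error probability = α = 0.05
b) Power = P(reject H₀ | H₁ true) = 1 - β = 0.698, so Type II error probability = β = 1 - Power = 0.302
c) P(fail to reject H₀ | H₀ true) = 1 - α = 0.95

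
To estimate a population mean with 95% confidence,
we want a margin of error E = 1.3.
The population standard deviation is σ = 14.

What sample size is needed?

Answer: n = 446

Derivation:
z_0.025 = 1.960
n = (z×σ/E)² = (1.960×14/1.3)²
n = 445.5347
Round up: n = 446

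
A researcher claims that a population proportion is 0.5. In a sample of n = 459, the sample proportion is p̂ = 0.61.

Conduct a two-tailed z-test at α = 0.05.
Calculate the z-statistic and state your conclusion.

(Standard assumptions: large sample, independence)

Answer: z = 4.7133, reject H₀

Derivation:
H₀: p = 0.5, H₁: p ≠ 0.5
Standard error: SE = √(p₀(1-p₀)/n) = √(0.5×0.5/459) = 0.023338
z-statistic: z = (p̂ - p₀)/SE = (0.61 - 0.5)/0.023338 = 4.7133
Critical value: z_0.025 = ±1.960
p-value < 0.0001
Decision: reject H₀ at α = 0.05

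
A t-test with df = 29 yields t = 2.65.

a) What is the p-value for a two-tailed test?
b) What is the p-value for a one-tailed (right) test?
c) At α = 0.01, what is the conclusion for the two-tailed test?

Using t-distribution with df = 29:
a) Two-tailed: p = 2×P(T > 2.65) = 0.0129
b) One-tailed: p = P(T > 2.65) = 0.0064
c) 0.0129 ≥ 0.01, fail to reject H₀

Answer: a) 0.0129, b) 0.0064, c) fail to reject H₀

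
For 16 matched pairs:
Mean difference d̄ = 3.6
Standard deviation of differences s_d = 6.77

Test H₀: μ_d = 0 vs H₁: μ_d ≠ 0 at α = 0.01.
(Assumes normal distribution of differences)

df = n - 1 = 15
SE = s_d/√n = 6.77/√16 = 1.6925
t = d̄/SE = 3.6/1.6925 = 2.1270
Critical value: t_{0.005,15} = ±2.947
p-value ≈ 0.0504
Decision: fail to reject H₀

Answer: t = 2.1270, fail to reject H₀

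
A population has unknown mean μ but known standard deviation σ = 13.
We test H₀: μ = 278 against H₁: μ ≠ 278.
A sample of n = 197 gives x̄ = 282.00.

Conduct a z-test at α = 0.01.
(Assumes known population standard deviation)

Standard error: SE = σ/√n = 13/√197 = 0.9262
z-statistic: z = (x̄ - μ₀)/SE = (282.00 - 278)/0.9262 = 4.3187
Critical value: ±2.576
p-value < 0.0001
Decision: reject H₀

Answer: z = 4.3187, reject H₀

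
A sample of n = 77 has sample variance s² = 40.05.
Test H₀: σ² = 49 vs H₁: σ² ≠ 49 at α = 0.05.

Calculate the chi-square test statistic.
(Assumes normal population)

Answer: χ² = 62.1184, fail to reject H₀

Derivation:
df = n - 1 = 76
χ² = (n-1)s²/σ₀² = 76×40.05/49 = 62.1184
Critical values: χ²_{0.975,76} = 53.782, χ²_{0.025,76} = 101.999
Rejection region: χ² < 53.782 or χ² > 101.999
Decision: fail to reject H₀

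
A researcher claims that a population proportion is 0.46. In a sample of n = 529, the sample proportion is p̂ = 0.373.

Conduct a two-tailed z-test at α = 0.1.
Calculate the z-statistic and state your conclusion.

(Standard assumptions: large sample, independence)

Answer: z = -4.0150, reject H₀

Derivation:
H₀: p = 0.46, H₁: p ≠ 0.46
Standard error: SE = √(p₀(1-p₀)/n) = √(0.46×0.54/529) = 0.021669
z-statistic: z = (p̂ - p₀)/SE = (0.373 - 0.46)/0.021669 = -4.0150
Critical value: z_0.05 = ±1.645
p-value = 0.0001
Decision: reject H₀ at α = 0.1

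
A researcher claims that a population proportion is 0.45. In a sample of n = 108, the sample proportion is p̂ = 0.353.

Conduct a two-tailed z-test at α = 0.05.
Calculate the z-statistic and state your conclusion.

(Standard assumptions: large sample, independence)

H₀: p = 0.45, H₁: p ≠ 0.45
Standard error: SE = √(p₀(1-p₀)/n) = √(0.45×0.55/108) = 0.047871
z-statistic: z = (p̂ - p₀)/SE = (0.353 - 0.45)/0.047871 = -2.0263
Critical value: z_0.025 = ±1.960
p-value = 0.0427
Decision: reject H₀ at α = 0.05

Answer: z = -2.0263, reject H₀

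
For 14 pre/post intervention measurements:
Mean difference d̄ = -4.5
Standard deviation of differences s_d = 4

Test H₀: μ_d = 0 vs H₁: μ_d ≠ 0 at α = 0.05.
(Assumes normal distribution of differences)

Answer: t = -4.2095, reject H₀

Derivation:
df = n - 1 = 13
SE = s_d/√n = 4/√14 = 1.0690
t = d̄/SE = -4.5/1.0690 = -4.2095
Critical value: t_{0.025,13} = ±2.160
p-value ≈ 0.0010
Decision: reject H₀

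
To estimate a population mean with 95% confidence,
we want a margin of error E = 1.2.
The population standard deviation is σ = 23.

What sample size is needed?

Answer: n = 1412

Derivation:
z_0.025 = 1.960
n = (z×σ/E)² = (1.960×23/1.2)²
n = 1411.2544
Round up: n = 1412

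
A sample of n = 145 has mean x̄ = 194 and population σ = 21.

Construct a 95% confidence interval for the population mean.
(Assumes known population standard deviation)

Answer: (190.5818, 197.4182)

Derivation:
Confidence level: 95%, α = 0.05
z_0.025 = 1.960
SE = σ/√n = 21/√145 = 1.7440
Margin of error = 1.960 × 1.7440 = 3.4182
CI: x̄ ± margin = 194 ± 3.4182
CI: (190.5818, 197.4182)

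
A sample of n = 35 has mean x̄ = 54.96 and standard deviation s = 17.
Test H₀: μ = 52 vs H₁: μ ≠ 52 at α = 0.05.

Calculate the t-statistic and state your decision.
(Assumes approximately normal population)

Answer: t = 1.0301, fail to reject H₀

Derivation:
df = n - 1 = 34
SE = s/√n = 17/√35 = 2.8735
t = (x̄ - μ₀)/SE = (54.96 - 52)/2.8735 = 1.0301
Critical value: t_{0.025,34} = ±2.032
p-value ≈ 0.3102
Decision: fail to reject H₀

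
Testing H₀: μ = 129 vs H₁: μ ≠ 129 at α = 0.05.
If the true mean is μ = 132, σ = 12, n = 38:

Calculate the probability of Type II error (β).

Answer: β ≈ 0.6621

Derivation:
SE = σ/√n = 12/√38 = 1.9467
Critical values: μ₀ ± z_0.025×SE = 129 ± 1.960×1.9467
Acceptance region: (125.1845, 132.8155)
Under H₁ (μ = 132): z_high = (132.8155 - 132)/1.9467 = 0.4189, z_low = (125.1845 - 132)/1.9467 = -3.5011
β = P(not reject | H₁) = Φ(0.4189) - Φ(-3.5011) ≈ 0.6621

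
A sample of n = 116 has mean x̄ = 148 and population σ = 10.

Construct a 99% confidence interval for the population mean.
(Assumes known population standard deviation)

Confidence level: 99%, α = 0.01
z_0.005 = 2.576
SE = σ/√n = 10/√116 = 0.9285
Margin of error = 2.576 × 0.9285 = 2.3918
CI: x̄ ± margin = 148 ± 2.3918
CI: (145.6082, 150.3918)

Answer: (145.6082, 150.3918)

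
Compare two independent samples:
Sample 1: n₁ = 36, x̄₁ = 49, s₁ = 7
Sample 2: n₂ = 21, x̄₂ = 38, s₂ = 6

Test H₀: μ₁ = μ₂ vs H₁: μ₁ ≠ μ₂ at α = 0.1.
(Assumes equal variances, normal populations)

Pooled variance: s²_p = [35×7² + 20×6²]/(55) = 44.2727
s_p = 6.6538
SE = s_p×√(1/n₁ + 1/n₂) = 6.6538×√(1/36 + 1/21) = 1.8270
t = (x̄₁ - x̄₂)/SE = (49 - 38)/1.8270 = 6.0208
df = 55, t-critical = ±1.673
Decision: reject H₀

Answer: t = 6.0208, reject H₀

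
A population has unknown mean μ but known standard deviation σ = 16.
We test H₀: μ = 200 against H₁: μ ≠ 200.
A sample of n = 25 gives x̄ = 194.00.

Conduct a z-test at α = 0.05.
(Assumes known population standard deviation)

Answer: z = -1.8750, fail to reject H₀

Derivation:
Standard error: SE = σ/√n = 16/√25 = 3.2000
z-statistic: z = (x̄ - μ₀)/SE = (194.00 - 200)/3.2000 = -1.8750
Critical value: ±1.960
p-value = 0.0608
Decision: fail to reject H₀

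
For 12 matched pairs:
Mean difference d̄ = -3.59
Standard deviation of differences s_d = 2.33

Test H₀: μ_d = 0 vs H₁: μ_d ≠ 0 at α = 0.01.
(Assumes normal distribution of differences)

Answer: t = -5.3375, reject H₀

Derivation:
df = n - 1 = 11
SE = s_d/√n = 2.33/√12 = 0.6726
t = d̄/SE = -3.59/0.6726 = -5.3375
Critical value: t_{0.005,11} = ±3.106
p-value ≈ 0.0002
Decision: reject H₀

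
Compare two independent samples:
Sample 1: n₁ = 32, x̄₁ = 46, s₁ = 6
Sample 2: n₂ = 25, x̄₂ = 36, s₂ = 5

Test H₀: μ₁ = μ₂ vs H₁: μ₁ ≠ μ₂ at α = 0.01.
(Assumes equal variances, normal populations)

Pooled variance: s²_p = [31×6² + 24×5²]/(55) = 31.2000
s_p = 5.5857
SE = s_p×√(1/n₁ + 1/n₂) = 5.5857×√(1/32 + 1/25) = 1.4910
t = (x̄₁ - x̄₂)/SE = (46 - 36)/1.4910 = 6.7069
df = 55, t-critical = ±2.668
Decision: reject H₀

Answer: t = 6.7069, reject H₀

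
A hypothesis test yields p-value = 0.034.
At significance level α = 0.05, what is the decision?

Answer: reject H₀

Derivation:
Compare p-value to α:
0.034 < 0.05
Decision: reject H₀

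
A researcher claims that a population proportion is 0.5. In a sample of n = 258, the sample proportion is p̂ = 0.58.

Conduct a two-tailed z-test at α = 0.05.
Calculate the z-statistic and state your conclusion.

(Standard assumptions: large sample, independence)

Answer: z = 2.5700, reject H₀

Derivation:
H₀: p = 0.5, H₁: p ≠ 0.5
Standard error: SE = √(p₀(1-p₀)/n) = √(0.5×0.5/258) = 0.031129
z-statistic: z = (p̂ - p₀)/SE = (0.58 - 0.5)/0.031129 = 2.5700
Critical value: z_0.025 = ±1.960
p-value = 0.0102
Decision: reject H₀ at α = 0.05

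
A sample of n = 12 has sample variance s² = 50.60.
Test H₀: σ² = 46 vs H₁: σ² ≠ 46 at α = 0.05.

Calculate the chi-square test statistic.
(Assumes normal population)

df = n - 1 = 11
χ² = (n-1)s²/σ₀² = 11×50.60/46 = 12.1000
Critical values: χ²_{0.975,11} = 3.816, χ²_{0.025,11} = 21.920
Rejection region: χ² < 3.816 or χ² > 21.920
Decision: fail to reject H₀

Answer: χ² = 12.1000, fail to reject H₀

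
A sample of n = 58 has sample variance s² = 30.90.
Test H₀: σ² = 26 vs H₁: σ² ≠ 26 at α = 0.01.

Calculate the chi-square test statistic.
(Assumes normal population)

df = n - 1 = 57
χ² = (n-1)s²/σ₀² = 57×30.90/26 = 67.7423
Critical values: χ²_{0.995,57} = 33.248, χ²_{0.005,57} = 88.236
Rejection region: χ² < 33.248 or χ² > 88.236
Decision: fail to reject H₀

Answer: χ² = 67.7423, fail to reject H₀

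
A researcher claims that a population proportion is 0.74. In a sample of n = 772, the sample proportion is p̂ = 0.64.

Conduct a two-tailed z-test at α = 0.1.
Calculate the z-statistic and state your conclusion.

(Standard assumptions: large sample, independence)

H₀: p = 0.74, H₁: p ≠ 0.74
Standard error: SE = √(p₀(1-p₀)/n) = √(0.74×0.26/772) = 0.015787
z-statistic: z = (p̂ - p₀)/SE = (0.64 - 0.74)/0.015787 = -6.3343
Critical value: z_0.05 = ±1.645
p-value < 0.0001
Decision: reject H₀ at α = 0.1

Answer: z = -6.3343, reject H₀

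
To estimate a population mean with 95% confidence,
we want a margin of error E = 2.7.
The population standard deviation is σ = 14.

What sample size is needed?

z_0.025 = 1.960
n = (z×σ/E)² = (1.960×14/2.7)²
n = 103.2858
Round up: n = 104

Answer: n = 104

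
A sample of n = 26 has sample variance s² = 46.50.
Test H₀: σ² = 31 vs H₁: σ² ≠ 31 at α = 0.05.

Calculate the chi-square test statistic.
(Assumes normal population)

df = n - 1 = 25
χ² = (n-1)s²/σ₀² = 25×46.50/31 = 37.5000
Critical values: χ²_{0.975,25} = 13.120, χ²_{0.025,25} = 40.646
Rejection region: χ² < 13.120 or χ² > 40.646
Decision: fail to reject H₀

Answer: χ² = 37.5000, fail to reject H₀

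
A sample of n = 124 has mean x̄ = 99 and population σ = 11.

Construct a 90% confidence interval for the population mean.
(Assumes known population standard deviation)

Confidence level: 90%, α = 0.1
z_0.05 = 1.645
SE = σ/√n = 11/√124 = 0.9878
Margin of error = 1.645 × 0.9878 = 1.6249
CI: x̄ ± margin = 99 ± 1.6249
CI: (97.3751, 100.6249)

Answer: (97.3751, 100.6249)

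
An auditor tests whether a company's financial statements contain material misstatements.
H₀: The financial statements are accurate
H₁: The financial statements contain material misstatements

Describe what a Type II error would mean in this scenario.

Answer: Failing to detect material misstatements that are actually present

Derivation:
A Type I error (probability α) occurs when we reject a true H₀.
A Type II error (probability β) occurs when we fail to reject a false H₀.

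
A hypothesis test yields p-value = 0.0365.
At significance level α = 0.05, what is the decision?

Answer: reject H₀

Derivation:
Compare p-value to α:
0.0365 < 0.05
Decision: reject H₀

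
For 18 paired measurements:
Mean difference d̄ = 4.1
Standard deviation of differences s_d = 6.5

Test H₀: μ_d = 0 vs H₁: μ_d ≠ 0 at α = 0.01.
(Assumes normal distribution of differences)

Answer: t = 2.6761, fail to reject H₀

Derivation:
df = n - 1 = 17
SE = s_d/√n = 6.5/√18 = 1.5321
t = d̄/SE = 4.1/1.5321 = 2.6761
Critical value: t_{0.005,17} = ±2.898
p-value ≈ 0.0160
Decision: fail to reject H₀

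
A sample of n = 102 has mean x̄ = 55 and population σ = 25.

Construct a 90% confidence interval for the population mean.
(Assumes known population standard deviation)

Confidence level: 90%, α = 0.1
z_0.05 = 1.645
SE = σ/√n = 25/√102 = 2.4754
Margin of error = 1.645 × 2.4754 = 4.0720
CI: x̄ ± margin = 55 ± 4.0720
CI: (50.9280, 59.0720)

Answer: (50.9280, 59.0720)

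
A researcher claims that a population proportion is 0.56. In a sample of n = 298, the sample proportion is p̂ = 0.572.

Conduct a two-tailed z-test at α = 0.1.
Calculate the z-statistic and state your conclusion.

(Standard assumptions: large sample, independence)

H₀: p = 0.56, H₁: p ≠ 0.56
Standard error: SE = √(p₀(1-p₀)/n) = √(0.56×0.44/298) = 0.028755
z-statistic: z = (p̂ - p₀)/SE = (0.572 - 0.56)/0.028755 = 0.4173
Critical value: z_0.05 = ±1.645
p-value = 0.6765
Decision: fail to reject H₀ at α = 0.1

Answer: z = 0.4173, fail to reject H₀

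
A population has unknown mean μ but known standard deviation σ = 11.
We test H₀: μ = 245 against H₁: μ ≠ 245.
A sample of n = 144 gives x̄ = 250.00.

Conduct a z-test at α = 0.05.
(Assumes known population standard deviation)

Standard error: SE = σ/√n = 11/√144 = 0.9167
z-statistic: z = (x̄ - μ₀)/SE = (250.00 - 245)/0.9167 = 5.4543
Critical value: ±1.960
p-value < 0.0001
Decision: reject H₀

Answer: z = 5.4543, reject H₀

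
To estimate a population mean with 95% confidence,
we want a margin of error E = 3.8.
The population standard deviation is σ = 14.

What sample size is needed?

Answer: n = 53

Derivation:
z_0.025 = 1.960
n = (z×σ/E)² = (1.960×14/3.8)²
n = 52.1436
Round up: n = 53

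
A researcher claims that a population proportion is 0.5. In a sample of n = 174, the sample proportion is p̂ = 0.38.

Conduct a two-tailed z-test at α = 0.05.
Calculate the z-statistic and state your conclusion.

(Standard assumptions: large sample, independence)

H₀: p = 0.5, H₁: p ≠ 0.5
Standard error: SE = √(p₀(1-p₀)/n) = √(0.5×0.5/174) = 0.037905
z-statistic: z = (p̂ - p₀)/SE = (0.38 - 0.5)/0.037905 = -3.1658
Critical value: z_0.025 = ±1.960
p-value = 0.0015
Decision: reject H₀ at α = 0.05

Answer: z = -3.1658, reject H₀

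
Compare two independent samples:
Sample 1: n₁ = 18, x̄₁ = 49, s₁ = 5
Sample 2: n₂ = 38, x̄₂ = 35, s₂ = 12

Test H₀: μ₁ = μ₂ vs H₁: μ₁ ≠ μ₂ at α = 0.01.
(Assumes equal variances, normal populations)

Pooled variance: s²_p = [17×5² + 37×12²]/(54) = 106.5370
s_p = 10.3217
SE = s_p×√(1/n₁ + 1/n₂) = 10.3217×√(1/18 + 1/38) = 2.9534
t = (x̄₁ - x̄₂)/SE = (49 - 35)/2.9534 = 4.7403
df = 54, t-critical = ±2.670
Decision: reject H₀

Answer: t = 4.7403, reject H₀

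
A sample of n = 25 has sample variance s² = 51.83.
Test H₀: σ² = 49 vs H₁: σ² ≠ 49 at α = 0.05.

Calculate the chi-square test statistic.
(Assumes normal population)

df = n - 1 = 24
χ² = (n-1)s²/σ₀² = 24×51.83/49 = 25.3861
Critical values: χ²_{0.975,24} = 12.401, χ²_{0.025,24} = 39.364
Rejection region: χ² < 12.401 or χ² > 39.364
Decision: fail to reject H₀

Answer: χ² = 25.3861, fail to reject H₀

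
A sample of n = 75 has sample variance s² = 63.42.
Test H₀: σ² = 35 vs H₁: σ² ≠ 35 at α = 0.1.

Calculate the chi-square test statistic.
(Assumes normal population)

Answer: χ² = 134.0880, reject H₀

Derivation:
df = n - 1 = 74
χ² = (n-1)s²/σ₀² = 74×63.42/35 = 134.0880
Critical values: χ²_{0.95,74} = 55.189, χ²_{0.05,74} = 95.081
Rejection region: χ² < 55.189 or χ² > 95.081
Decision: reject H₀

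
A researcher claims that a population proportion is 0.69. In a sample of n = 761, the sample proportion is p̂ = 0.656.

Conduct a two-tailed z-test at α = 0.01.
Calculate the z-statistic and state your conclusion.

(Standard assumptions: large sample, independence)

H₀: p = 0.69, H₁: p ≠ 0.69
Standard error: SE = √(p₀(1-p₀)/n) = √(0.69×0.31/761) = 0.016765
z-statistic: z = (p̂ - p₀)/SE = (0.656 - 0.69)/0.016765 = -2.0280
Critical value: z_0.005 = ±2.576
p-value = 0.0426
Decision: fail to reject H₀ at α = 0.01

Answer: z = -2.0280, fail to reject H₀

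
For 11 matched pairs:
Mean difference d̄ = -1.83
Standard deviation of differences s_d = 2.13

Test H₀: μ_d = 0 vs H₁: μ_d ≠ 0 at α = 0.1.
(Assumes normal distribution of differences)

df = n - 1 = 10
SE = s_d/√n = 2.13/√11 = 0.6422
t = d̄/SE = -1.83/0.6422 = -2.8496
Critical value: t_{0.05,10} = ±1.812
p-value ≈ 0.0173
Decision: reject H₀

Answer: t = -2.8496, reject H₀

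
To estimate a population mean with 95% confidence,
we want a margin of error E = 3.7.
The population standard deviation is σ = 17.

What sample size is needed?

Answer: n = 82

Derivation:
z_0.025 = 1.960
n = (z×σ/E)² = (1.960×17/3.7)²
n = 81.0973
Round up: n = 82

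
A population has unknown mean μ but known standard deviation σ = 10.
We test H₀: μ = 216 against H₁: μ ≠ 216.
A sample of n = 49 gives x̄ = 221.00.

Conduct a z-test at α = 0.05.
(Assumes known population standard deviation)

Answer: z = 3.4999, reject H₀

Derivation:
Standard error: SE = σ/√n = 10/√49 = 1.4286
z-statistic: z = (x̄ - μ₀)/SE = (221.00 - 216)/1.4286 = 3.4999
Critical value: ±1.960
p-value = 0.0005
Decision: reject H₀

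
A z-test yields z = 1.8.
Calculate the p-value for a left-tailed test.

For z = 1.8:
p = P(Z < 1.8) = Φ(1.8) = 0.9641

Answer: p-value ≈ 0.9641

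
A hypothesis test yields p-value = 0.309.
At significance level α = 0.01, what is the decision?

Answer: fail to reject H₀

Derivation:
Compare p-value to α:
0.309 ≥ 0.01
Decision: fail to reject H₀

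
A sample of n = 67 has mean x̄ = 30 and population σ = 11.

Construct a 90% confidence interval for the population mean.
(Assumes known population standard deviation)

Answer: (27.7893, 32.2107)

Derivation:
Confidence level: 90%, α = 0.1
z_0.05 = 1.645
SE = σ/√n = 11/√67 = 1.3439
Margin of error = 1.645 × 1.3439 = 2.2107
CI: x̄ ± margin = 30 ± 2.2107
CI: (27.7893, 32.2107)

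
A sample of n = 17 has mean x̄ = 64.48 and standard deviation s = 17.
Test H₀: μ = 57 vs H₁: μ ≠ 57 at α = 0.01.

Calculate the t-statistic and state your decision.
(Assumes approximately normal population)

Answer: t = 1.8142, fail to reject H₀

Derivation:
df = n - 1 = 16
SE = s/√n = 17/√17 = 4.1231
t = (x̄ - μ₀)/SE = (64.48 - 57)/4.1231 = 1.8142
Critical value: t_{0.005,16} = ±2.921
p-value ≈ 0.0884
Decision: fail to reject H₀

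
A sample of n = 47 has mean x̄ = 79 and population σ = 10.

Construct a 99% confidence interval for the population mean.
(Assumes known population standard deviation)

Answer: (75.2426, 82.7574)

Derivation:
Confidence level: 99%, α = 0.01
z_0.005 = 2.576
SE = σ/√n = 10/√47 = 1.4586
Margin of error = 2.576 × 1.4586 = 3.7574
CI: x̄ ± margin = 79 ± 3.7574
CI: (75.2426, 82.7574)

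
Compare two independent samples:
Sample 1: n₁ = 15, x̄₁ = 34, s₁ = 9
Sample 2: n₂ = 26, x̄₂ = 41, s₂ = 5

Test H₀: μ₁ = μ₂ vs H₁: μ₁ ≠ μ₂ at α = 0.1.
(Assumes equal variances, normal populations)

Pooled variance: s²_p = [14×9² + 25×5²]/(39) = 45.1026
s_p = 6.7158
SE = s_p×√(1/n₁ + 1/n₂) = 6.7158×√(1/15 + 1/26) = 2.1775
t = (x̄₁ - x̄₂)/SE = (34 - 41)/2.1775 = -3.2147
df = 39, t-critical = ±1.685
Decision: reject H₀

Answer: t = -3.2147, reject H₀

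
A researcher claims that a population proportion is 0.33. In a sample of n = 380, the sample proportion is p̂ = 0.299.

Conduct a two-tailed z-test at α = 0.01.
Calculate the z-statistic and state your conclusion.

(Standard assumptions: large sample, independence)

Answer: z = -1.2852, fail to reject H₀

Derivation:
H₀: p = 0.33, H₁: p ≠ 0.33
Standard error: SE = √(p₀(1-p₀)/n) = √(0.33×0.67/380) = 0.024121
z-statistic: z = (p̂ - p₀)/SE = (0.299 - 0.33)/0.024121 = -1.2852
Critical value: z_0.005 = ±2.576
p-value = 0.1987
Decision: fail to reject H₀ at α = 0.01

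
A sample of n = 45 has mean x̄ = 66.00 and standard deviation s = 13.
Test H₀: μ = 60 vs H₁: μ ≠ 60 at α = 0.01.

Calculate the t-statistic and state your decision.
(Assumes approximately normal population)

Answer: t = 3.0961, reject H₀

Derivation:
df = n - 1 = 44
SE = s/√n = 13/√45 = 1.9379
t = (x̄ - μ₀)/SE = (66.00 - 60)/1.9379 = 3.0961
Critical value: t_{0.005,44} = ±2.692
p-value ≈ 0.0034
Decision: reject H₀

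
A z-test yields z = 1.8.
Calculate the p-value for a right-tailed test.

For z = 1.8:
p = P(Z > 1.8) = 1 - Φ(1.8) = 0.0359

Answer: p-value ≈ 0.0359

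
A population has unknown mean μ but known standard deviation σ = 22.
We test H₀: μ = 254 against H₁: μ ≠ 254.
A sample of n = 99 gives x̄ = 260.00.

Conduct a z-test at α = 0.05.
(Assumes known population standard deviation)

Standard error: SE = σ/√n = 22/√99 = 2.2111
z-statistic: z = (x̄ - μ₀)/SE = (260.00 - 254)/2.2111 = 2.7136
Critical value: ±1.960
p-value = 0.0067
Decision: reject H₀

Answer: z = 2.7136, reject H₀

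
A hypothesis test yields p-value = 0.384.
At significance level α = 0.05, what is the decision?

Compare p-value to α:
0.384 ≥ 0.05
Decision: fail to reject H₀

Answer: fail to reject H₀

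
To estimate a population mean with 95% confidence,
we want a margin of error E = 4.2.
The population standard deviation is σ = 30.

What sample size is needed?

z_0.025 = 1.960
n = (z×σ/E)² = (1.960×30/4.2)²
n = 196.0000
Already a whole number: n = 196

Answer: n = 196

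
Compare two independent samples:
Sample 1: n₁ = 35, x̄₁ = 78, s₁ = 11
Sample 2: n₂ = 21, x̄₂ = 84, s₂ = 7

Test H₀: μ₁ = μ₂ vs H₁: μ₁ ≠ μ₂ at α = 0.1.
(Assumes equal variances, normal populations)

Answer: t = -2.2381, reject H₀

Derivation:
Pooled variance: s²_p = [34×11² + 20×7²]/(54) = 94.3333
s_p = 9.7125
SE = s_p×√(1/n₁ + 1/n₂) = 9.7125×√(1/35 + 1/21) = 2.6809
t = (x̄₁ - x̄₂)/SE = (78 - 84)/2.6809 = -2.2381
df = 54, t-critical = ±1.674
Decision: reject H₀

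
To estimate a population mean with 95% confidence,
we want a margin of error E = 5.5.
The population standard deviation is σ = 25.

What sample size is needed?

z_0.025 = 1.960
n = (z×σ/E)² = (1.960×25/5.5)²
n = 79.3719
Round up: n = 80

Answer: n = 80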